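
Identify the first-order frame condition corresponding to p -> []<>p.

This schema is the B axiom.
Its frame correspondent is symmetry — forall x forall y (Rxy -> Ryx).

symmetry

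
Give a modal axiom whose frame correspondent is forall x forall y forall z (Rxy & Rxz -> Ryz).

The condition is the Euclidean property. The 5 schema ◇q → □◇q defines it.
Suppose ◇q→□◇q is valid. Take Rxy, Rxz and set V(q)={y}. Then ◇q at x, so □◇q at x, so ◇q at z, so some w with Rzw has q; w=y, i.e. Rzy. By symmetry of the argument, Ryz.

◇q → □◇q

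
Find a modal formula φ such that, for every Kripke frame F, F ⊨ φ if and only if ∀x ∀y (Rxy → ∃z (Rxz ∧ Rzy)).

□□r → □r

A defining formula is □□r → □r (the C4 axiom).
Suppose □□r→□r is valid. Take Rxy and set V(r)={w : xR²w}. Then □□r at x, so □r at x, so r at y, i.e. ∃z(Rxz∧Rzy).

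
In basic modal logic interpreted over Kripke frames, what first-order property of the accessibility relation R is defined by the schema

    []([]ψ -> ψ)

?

Shift-reflexivity

Suppose □(□ψ→ψ) is valid. Take Rxy and set V(ψ)={w : Ryw}. Then at y, □ψ holds; since □(□ψ→ψ) at x, □ψ→ψ at y, so ψ at y, i.e. Ryy.
Conversely, on a frame with shift-reflexivity the schema holds at every world under every valuation.
So the correspondent is shift-reflexivity.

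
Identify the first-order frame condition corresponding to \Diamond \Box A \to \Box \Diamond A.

This schema is the .2 axiom.
Its frame correspondent is convergence — \forall x \forall y \forall z (Rxy \wedge Rxz \to \exists w (Ryw \wedge Rzw)).

convergence: \forall x \forall y \forall z (Rxy \wedge Rxz \to \exists w (Ryw \wedge Rzw))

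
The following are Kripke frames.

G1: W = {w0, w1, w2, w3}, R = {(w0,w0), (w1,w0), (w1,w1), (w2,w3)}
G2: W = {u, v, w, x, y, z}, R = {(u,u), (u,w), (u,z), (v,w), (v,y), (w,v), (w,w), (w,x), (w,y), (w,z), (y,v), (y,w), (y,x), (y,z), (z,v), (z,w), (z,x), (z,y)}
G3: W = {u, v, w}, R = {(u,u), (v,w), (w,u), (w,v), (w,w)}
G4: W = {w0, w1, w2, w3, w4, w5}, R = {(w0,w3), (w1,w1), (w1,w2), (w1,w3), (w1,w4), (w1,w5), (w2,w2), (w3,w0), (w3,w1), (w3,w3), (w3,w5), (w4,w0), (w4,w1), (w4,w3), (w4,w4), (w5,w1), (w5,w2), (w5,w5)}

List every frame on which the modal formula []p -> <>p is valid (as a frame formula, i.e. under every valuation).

G3, G4

The schema corresponds to seriality: forall x exists y Rxy.
G1: fails — world w3 has no successor.
G2: fails — world x has no successor.
G3: satisfies the condition.
G4: satisfies the condition.
Valid on: G3, G4.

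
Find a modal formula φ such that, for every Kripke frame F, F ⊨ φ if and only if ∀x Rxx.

□r → r

This is reflexivity; the standard corresponding axiom is T: □r → r.
Suppose □r→r is valid. At any x set V(r)={w : Rxw}. Then □r holds at x, so r holds at x, i.e. Rxx.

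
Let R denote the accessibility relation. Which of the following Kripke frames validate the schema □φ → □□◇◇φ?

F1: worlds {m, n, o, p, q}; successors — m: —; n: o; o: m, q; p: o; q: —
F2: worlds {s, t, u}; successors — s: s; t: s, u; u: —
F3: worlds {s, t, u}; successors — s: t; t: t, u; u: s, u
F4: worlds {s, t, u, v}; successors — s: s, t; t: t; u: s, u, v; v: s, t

F2, F3

Frame correspondent (Sahlqvist): ∀x ∀z (xR²z → ∃w (xRw ∧ zR²w)) — i.e. a generalized confluence (Geach) condition.
F1: fails — nR²m but no w with nRw and mR²w.
F2: satisfies the condition.
F3: satisfies the condition.
F4: fails — uR²t but no w with uRw and tR²w.
Valid on: F2, F3.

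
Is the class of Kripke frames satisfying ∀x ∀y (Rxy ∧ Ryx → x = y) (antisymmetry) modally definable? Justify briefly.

No — not modally definable

Any modally definable frame class is closed under surjective bounded morphisms.
The 6-cycle (worlds a,b,c,d,e,f with a→b→c→d→e→f→a) is antisymmetric. Sending even-indexed worlds to • and odd-indexed worlds to ∘ is a surjective bounded morphism onto the two-world frame with •↔∘, which is not antisymmetric.
So the class is not modally definable.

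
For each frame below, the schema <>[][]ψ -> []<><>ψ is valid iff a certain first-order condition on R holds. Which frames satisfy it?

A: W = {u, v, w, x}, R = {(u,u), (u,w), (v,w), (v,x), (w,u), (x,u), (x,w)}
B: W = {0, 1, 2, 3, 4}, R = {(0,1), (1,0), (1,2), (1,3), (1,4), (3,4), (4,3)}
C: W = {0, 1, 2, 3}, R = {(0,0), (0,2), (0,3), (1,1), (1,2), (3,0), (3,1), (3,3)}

A

Frame correspondent (Sahlqvist): forall x forall y forall z ((xRy & xRz) -> exists w (y R^2 w & z R^2 w)) — i.e. a generalized confluence (Geach) condition.
A: holds.
B: fails — 1R0, 1R2 but no w with 0R²w and 2R²w.
C: fails — 0R0, 0R2 but no w with 0R²w and 2R²w.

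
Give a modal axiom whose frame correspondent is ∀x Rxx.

A defining formula is □s → s (the T axiom).
Suppose □s→s is valid. At any x set V(s)={w : Rxw}. Then □s holds at x, so s holds at x, i.e. Rxx.

□s → s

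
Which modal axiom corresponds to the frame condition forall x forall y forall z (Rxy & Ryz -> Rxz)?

□r → □□r

The condition is transitivity. The 4 schema □r → □□r defines it.
Suppose □r→□□r is valid. Take Rxy, Ryz and set V(r)={w : Rxw}. Then □r at x, so □□r at x, so □r at y, so r at z, i.e. Rxz.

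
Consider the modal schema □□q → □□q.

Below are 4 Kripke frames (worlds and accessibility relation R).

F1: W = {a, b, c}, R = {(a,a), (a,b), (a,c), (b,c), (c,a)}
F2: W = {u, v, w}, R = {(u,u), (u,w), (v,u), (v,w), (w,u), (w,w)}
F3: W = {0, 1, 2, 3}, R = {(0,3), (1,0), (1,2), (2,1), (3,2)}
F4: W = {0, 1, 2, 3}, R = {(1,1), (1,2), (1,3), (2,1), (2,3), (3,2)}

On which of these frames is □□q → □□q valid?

The schema corresponds to a generalized confluence (Geach) condition: ∀x ∀z (xR²z → ∃w (xR²w ∧ z = w)).
F1: holds.
F2: holds.
F3: holds.
F4: holds.

F1, F2, F3, F4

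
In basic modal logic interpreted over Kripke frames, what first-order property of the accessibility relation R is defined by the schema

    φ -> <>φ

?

reflexivity

This is a form of the T axiom.
Its frame correspondent is reflexivity — forall x Rxx.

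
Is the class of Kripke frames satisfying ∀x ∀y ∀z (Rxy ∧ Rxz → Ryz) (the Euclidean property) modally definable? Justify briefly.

Yes: it is the Euclidean property, defined by the 5 schema ◇r → □◇r.
Suppose ◇r→□◇r is valid. Take Rxy, Rxz and set V(r)={y}. Then ◇r at x, so □◇r at x, so ◇r at z, so some w with Rzw has r; w=y, i.e. Rzy. By symmetry of the argument, Ryz.

Definable; ◇r → □◇r defines it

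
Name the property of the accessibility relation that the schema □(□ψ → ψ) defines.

shift-reflexivity: ∀x ∀y (Rxy → Ryy)

Suppose □(□ψ→ψ) is valid. Take Rxy and set V(ψ)={w : Ryw}. Then at y, □ψ holds; since □(□ψ→ψ) at x, □ψ→ψ at y, so ψ at y, i.e. Ryy.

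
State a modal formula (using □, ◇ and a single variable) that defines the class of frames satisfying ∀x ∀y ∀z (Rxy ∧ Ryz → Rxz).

This is transitivity; the standard corresponding axiom is 4: □q → □□q.
Suppose □q→□□q is valid. Take Rxy, Ryz and set V(q)={w : Rxw}. Then □q at x, so □□q at x, so □q at y, so q at z, i.e. Rxz.

□q → □□q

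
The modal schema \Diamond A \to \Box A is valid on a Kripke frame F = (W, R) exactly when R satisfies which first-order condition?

partial functionality: \forall x \forall y \forall z (Rxy \wedge Rxz \to y = z)

This schema is the CD axiom.
It corresponds to partial functionality: \forall x \forall y \forall z (Rxy \wedge Rxz \to y = z).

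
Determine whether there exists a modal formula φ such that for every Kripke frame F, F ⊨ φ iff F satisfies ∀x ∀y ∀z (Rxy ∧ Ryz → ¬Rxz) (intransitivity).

Not definable by any modal formula

Modal frame validity is preserved under surjective bounded morphisms.
The 7-cycle (worlds a,b,c,d,e,f,g with a→b→c→d→e→f→g→a) is intransitive. Mapping every world to a single reflexive point • is a surjective bounded morphism; the reflexive point is not intransitive (R••∧R•• but R••).
Hence intransitivity is not modally definable.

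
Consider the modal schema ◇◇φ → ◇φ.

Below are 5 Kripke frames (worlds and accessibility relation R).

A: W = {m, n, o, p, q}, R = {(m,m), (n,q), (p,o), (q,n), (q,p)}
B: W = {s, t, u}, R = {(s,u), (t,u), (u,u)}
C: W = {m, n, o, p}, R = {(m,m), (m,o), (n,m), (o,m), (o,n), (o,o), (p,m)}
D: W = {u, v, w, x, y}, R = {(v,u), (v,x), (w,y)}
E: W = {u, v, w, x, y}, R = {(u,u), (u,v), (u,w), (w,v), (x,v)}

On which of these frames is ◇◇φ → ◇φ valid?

The schema corresponds to transitivity: ∀x ∀y ∀z (Rxy ∧ Ryz → Rxz).
A: fails — Rqp and Rpo but not Rqo.
B: condition met.
C: fails — Rpm and Rmo but not Rpo.
D: condition met.
E: condition met.
Valid on: B, D, E.

B, D, E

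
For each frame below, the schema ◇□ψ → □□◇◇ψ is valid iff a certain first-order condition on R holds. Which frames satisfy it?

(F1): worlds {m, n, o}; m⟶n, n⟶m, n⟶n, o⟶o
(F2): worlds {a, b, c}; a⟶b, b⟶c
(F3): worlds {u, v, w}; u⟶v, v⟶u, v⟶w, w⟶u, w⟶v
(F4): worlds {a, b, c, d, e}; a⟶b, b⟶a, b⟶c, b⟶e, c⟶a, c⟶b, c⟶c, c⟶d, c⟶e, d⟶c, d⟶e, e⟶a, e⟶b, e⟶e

Frame correspondent (Sahlqvist): ∀x ∀y ∀z ((xRy ∧ xR²z) → ∃w (yRw ∧ zR²w)) — i.e. a generalized confluence (Geach) condition.
(F1): satisfies the condition.
(F2): fails — aRb, aR²c but no w with bRw and cR²w.
(F3): fails — vRu, vR²u but no t with uRt and uR²t.
(F4): fails — bRa, bR²a but no w with aRw and aR²w.

(F1)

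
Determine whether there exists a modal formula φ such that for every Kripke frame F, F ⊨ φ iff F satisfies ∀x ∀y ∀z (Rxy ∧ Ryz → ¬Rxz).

Modal frame validity is preserved under surjective bounded morphisms.
The 7-cycle (worlds 0,1,2,3,4,5,6 with 0→1→2→3→4→5→6→0) is intransitive. Mapping every world to a single reflexive point • is a surjective bounded morphism; the reflexive point is not intransitive (R••∧R•• but R••).
Hence intransitivity is not modally definable.

Not modally definable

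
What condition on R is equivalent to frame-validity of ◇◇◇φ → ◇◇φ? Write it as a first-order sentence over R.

∀x ∀y (xR³y → ∃w (y = w ∧ xR²w))

This is a Sahlqvist (Geach-type) schema ◇^3□^0φ → □^0◇^2φ.
Minimal-valuation argument: fix x; take any y with xR^3y and any z with xR^0z. Set V(φ) to the set of worlds R-reachable from y in exactly 0 steps. Then □^0φ holds at y, so the antecedent holds at x; validity forces ◇^2φ at z, giving a w with zR^2w and yR^0w.
First-order correspondent: ∀x ∀y (xR³y → ∃w (y = w ∧ xR²w)).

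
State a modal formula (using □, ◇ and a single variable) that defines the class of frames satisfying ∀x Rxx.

A defining formula is □r → r (the T axiom).

□r → r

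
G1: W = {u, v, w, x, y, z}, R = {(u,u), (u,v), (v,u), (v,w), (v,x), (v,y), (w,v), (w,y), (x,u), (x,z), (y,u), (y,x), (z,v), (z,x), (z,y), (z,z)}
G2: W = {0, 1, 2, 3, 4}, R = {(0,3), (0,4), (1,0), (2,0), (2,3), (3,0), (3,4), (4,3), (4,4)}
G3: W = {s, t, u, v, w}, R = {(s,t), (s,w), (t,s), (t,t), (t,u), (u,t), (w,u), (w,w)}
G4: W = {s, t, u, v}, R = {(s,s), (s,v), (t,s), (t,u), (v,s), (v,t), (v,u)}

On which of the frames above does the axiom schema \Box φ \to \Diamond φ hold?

Frame correspondent (Sahlqvist): \forall x \exists y Rxy — i.e. seriality.
G1: condition met.
G2: condition met.
G3: fails — world v has no successor.
G4: fails — world u has no successor.
Valid on: G1, G2.

G1, G2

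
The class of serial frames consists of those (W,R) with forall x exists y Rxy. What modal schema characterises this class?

This is seriality; the standard corresponding axiom is D: □q → ◇q.
Suppose □q→◇q is valid. At any x set V(q)=W. Then □q at x, so ◇q at x, so x has a successor.

□q → ◇q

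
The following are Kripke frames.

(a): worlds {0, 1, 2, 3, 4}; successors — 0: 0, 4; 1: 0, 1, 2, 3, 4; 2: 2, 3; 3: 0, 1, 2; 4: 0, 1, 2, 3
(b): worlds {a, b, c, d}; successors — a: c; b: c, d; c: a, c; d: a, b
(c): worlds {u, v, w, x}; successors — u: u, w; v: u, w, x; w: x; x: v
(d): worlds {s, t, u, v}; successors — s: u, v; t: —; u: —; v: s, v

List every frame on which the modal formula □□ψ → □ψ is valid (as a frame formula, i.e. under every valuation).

(a)

Frame correspondent (Sahlqvist): ∀x ∀y (Rxy → ∃z (Rxz ∧ Rzy)) — i.e. density.
(a): satisfies the condition.
(b): fails — Rdb but no z with Rdz and Rzb.
(c): fails — Rwx but no z with Rwz and Rzx.
(d): fails — Rsu but no z with Rsz and Rzu.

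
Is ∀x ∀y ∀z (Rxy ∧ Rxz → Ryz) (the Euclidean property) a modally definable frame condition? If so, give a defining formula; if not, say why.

This is a Sahlqvist condition; the 5 axiom ◇p → □◇p defines it.

Definable; ◇p → □◇p defines it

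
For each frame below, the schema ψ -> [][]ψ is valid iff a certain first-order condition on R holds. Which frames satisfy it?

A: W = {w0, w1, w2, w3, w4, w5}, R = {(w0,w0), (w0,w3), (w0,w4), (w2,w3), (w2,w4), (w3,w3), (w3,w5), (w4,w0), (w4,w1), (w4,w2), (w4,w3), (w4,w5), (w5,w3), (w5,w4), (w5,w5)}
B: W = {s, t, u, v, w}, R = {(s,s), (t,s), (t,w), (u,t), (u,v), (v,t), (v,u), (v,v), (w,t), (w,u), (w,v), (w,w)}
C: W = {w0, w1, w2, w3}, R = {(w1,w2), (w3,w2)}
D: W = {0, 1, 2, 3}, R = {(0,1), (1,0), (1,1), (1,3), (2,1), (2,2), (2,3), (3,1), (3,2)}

C

The schema corresponds to a generalized confluence (Geach) condition: forall x forall z (x R^2 z -> exists w (x = w & z = w)).
A: fails — w0R²w1 but w0 ≠ w1.
B: fails — tR²s but t ≠ s.
C: ✓.
D: fails — 0R²1 but 0 ≠ 1.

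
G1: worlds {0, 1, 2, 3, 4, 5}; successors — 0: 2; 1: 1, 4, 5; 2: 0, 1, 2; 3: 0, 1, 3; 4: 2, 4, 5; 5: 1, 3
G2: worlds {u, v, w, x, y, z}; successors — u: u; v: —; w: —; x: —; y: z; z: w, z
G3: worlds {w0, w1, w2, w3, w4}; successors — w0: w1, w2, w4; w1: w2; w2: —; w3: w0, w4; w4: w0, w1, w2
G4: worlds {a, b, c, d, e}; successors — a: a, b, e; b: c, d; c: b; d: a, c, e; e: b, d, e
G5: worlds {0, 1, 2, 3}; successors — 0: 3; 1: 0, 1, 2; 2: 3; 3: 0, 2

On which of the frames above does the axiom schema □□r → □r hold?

G1, G2

This is the axiom for density; its first-order frame correspondent is ∀x ∀y (Rxy → ∃z (Rxz ∧ Rzy)).
G1: ✓.
G2: ✓.
G3: fails — Rw1w2 but no z with Rw1z and Rzw2.
G4: fails — Rdc but no z with Rdz and Rzc.
G5: fails — R32 but no z with R3z and Rz2.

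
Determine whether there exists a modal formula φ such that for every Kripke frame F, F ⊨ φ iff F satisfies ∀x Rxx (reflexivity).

Yes, by □p → p

The condition is reflexivity. A defining modal formula is □p → p.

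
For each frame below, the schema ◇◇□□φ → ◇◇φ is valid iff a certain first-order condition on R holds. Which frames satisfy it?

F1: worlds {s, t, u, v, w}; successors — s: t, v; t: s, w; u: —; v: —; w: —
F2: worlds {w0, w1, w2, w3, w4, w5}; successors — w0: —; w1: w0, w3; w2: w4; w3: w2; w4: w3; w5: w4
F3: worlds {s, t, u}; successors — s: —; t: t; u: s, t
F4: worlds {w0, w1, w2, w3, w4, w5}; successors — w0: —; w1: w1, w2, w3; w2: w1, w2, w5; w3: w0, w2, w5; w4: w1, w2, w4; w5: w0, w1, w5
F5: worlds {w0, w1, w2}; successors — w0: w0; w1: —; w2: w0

The schema corresponds to a generalized confluence (Geach) condition: ∀x ∀y (xR²y → ∃w (yR²w ∧ xR²w)).
F1: fails — sR²w but no w* with wR²w* and sR²w*.
F2: fails — w1R²w2 but no w with w2R²w and w1R²w.
F3: satisfies the condition.
F4: fails — w1R²w0 but no w with w0R²w and w1R²w.
F5: satisfies the condition.

F3, F5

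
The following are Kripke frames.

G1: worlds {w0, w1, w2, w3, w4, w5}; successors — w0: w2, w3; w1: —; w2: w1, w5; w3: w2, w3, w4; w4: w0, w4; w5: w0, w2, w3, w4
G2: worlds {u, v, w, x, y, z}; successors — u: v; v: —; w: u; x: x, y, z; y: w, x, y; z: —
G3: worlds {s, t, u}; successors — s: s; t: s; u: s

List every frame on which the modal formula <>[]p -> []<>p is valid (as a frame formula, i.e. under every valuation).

G3

Frame correspondent (Sahlqvist): forall x forall y forall z (Rxy & Rxz -> exists w (Ryw & Rzw)) — i.e. convergence.
G1: fails — Rw0w2 and Rw0w3 but w2 and w3 have no common successor.
G2: fails — Ruv and Ruv but v and v have no common successor.
G3: holds.
Valid on: G3.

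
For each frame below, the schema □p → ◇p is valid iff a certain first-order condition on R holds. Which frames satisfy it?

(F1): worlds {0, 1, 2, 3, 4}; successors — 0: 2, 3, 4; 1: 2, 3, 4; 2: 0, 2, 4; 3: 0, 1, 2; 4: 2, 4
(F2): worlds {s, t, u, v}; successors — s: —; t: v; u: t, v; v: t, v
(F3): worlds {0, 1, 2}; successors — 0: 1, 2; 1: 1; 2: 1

Frame correspondent (Sahlqvist): ∀x ∃y Rxy — i.e. seriality.
(F1): holds.
(F2): fails — world s has no successor.
(F3): holds.

(F1), (F3)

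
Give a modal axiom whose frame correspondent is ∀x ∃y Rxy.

□s → ◇s

This is seriality; the standard corresponding axiom is D: □s → ◇s.
Suppose □s→◇s is valid. At any x set V(s)=W. Then □s at x, so ◇s at x, so x has a successor.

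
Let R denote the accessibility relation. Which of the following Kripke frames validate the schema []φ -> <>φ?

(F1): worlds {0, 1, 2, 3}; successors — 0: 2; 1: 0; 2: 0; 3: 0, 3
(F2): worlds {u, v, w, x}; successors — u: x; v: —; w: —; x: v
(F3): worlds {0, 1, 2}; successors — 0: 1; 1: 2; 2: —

Frame correspondent (Sahlqvist): forall x exists y Rxy — i.e. seriality.
(F1): condition met.
(F2): fails — world v has no successor.
(F3): fails — world 2 has no successor.
Valid on: (F1).

(F1)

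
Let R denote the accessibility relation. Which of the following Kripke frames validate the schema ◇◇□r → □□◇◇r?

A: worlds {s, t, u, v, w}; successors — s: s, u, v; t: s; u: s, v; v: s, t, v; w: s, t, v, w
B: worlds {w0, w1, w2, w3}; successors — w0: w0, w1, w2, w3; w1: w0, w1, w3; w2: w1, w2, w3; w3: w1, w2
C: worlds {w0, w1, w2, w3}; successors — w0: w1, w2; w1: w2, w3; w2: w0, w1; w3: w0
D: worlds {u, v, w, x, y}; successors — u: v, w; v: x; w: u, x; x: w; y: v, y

Frame correspondent (Sahlqvist): ∀x ∀y ∀z ((xR²y ∧ xR²z) → ∃w (yRw ∧ zR²w)) — i.e. a generalized confluence (Geach) condition.
A: holds.
B: holds.
C: fails — w0R²w1, w0R²w1 but no w with w1Rw and w1R²w.
D: fails — uR²u, uR²u but no t with uRt and uR²t.

A, B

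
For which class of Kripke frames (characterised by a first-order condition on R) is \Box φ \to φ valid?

Suppose □φ→φ is valid. At any x set V(φ)={w : Rxw}. Then □φ holds at x, so φ holds at x, i.e. Rxx.

reflexivity: \forall x Rxx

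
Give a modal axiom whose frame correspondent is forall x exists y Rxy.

□q → ◇q

This is seriality; the standard corresponding axiom is D: □q → ◇q.
Suppose □q→◇q is valid. At any x set V(q)=W. Then □q at x, so ◇q at x, so x has a successor.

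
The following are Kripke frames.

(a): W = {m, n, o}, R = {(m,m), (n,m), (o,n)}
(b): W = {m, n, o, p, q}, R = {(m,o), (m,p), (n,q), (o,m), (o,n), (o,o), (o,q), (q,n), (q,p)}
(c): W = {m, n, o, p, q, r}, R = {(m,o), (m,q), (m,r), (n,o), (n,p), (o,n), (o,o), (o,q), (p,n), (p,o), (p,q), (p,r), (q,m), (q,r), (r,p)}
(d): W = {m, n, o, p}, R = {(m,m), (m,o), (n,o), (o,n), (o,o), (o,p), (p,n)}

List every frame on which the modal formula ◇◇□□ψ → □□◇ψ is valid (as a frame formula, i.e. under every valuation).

(a)

Frame correspondent (Sahlqvist): ∀x ∀y ∀z ((xR²y ∧ xR²z) → ∃w (yR²w ∧ zRw)) — i.e. a generalized confluence (Geach) condition.
(a): condition met.
(b): fails — mR²n, mR²n but no w with nR²w and nRw.
(c): fails — mR²n, mR²r but no w with nR²w and rRw.
(d): fails — mR²p, mR²p but no w with pR²w and pRw.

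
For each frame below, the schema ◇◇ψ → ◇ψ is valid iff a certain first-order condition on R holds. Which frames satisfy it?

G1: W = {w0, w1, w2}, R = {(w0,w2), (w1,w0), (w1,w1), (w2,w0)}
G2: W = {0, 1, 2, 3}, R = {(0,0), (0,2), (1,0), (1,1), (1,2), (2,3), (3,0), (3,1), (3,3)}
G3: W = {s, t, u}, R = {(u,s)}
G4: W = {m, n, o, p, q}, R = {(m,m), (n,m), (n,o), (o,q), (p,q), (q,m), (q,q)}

This is the axiom for transitivity; its first-order frame correspondent is ∀x ∀y ∀z (Rxy ∧ Ryz → Rxz).
G1: fails — Rw0w2 and Rw2w0 but not Rw0w0.
G2: fails — R02 and R23 but not R03.
G3: condition met.
G4: fails — Rno and Roq but not Rnq.

G3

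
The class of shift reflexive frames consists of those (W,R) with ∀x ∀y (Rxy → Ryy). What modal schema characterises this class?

□(□p → p)

A defining formula is □(□p → p) (the T□ axiom).
Suppose □(□p→p) is valid. Take Rxy and set V(p)={w : Ryw}. Then at y, □p holds; since □(□p→p) at x, □p→p at y, so p at y, i.e. Ryy.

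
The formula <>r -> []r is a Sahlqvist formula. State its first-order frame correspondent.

Suppose ◇r→□r is valid. Take Rxy, Rxz and set V(r)={y}. Then ◇r at x, so □r at x, so r at z, i.e. z=y.

Partial functionality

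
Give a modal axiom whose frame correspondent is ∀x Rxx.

□ψ → ψ

The condition is reflexivity. The T schema □ψ → ψ defines it.
Suppose □ψ→ψ is valid. At any x set V(ψ)={w : Rxw}. Then □ψ holds at x, so ψ holds at x, i.e. Rxx.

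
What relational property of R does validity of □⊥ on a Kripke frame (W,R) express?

emptiness of R

□⊥ is valid iff no world has any successor (otherwise □⊥ fails at any world with one).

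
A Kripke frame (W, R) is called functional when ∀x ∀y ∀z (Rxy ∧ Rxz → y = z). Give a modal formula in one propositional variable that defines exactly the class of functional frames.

◇q → □q

This is partial functionality; the standard corresponding axiom is CD: ◇q → □q.
Suppose ◇q→□q is valid. Take Rxy, Rxz and set V(q)={y}. Then ◇q at x, so □q at x, so q at z, i.e. z=y.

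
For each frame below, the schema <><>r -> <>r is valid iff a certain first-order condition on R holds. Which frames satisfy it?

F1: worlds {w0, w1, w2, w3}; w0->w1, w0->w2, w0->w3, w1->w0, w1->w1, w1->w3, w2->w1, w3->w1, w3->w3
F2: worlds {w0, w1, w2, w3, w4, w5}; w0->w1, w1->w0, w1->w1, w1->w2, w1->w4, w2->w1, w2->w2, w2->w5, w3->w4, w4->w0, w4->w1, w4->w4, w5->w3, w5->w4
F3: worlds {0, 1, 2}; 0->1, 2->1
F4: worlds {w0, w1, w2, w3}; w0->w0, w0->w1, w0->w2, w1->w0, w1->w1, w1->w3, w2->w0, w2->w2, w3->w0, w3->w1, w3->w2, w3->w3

F3

This is the axiom for transitivity; its first-order frame correspondent is forall x forall y forall z (Rxy & Ryz -> Rxz).
F1: fails — Rw1w0 and Rw0w2 but not Rw1w2.
F2: fails — Rw1w2 and Rw2w5 but not Rw1w5.
F3: condition met.
F4: fails — Rw1w0 and Rw0w2 but not Rw1w2.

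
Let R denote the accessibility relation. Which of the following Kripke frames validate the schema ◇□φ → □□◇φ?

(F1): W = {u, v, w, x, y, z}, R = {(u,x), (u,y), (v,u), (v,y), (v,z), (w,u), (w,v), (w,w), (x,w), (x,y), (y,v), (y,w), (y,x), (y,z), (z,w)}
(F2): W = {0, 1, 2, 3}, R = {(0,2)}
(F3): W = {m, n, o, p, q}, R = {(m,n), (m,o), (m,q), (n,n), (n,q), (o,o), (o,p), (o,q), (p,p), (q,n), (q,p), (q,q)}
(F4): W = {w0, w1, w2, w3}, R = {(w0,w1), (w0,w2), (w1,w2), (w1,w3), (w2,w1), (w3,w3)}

(F2)

This is the axiom for a generalized confluence (Geach) condition; its first-order frame correspondent is ∀x ∀y ∀z ((xRy ∧ xR²z) → ∃w (yRw ∧ zRw)).
(F1): fails — vRu, vR²w but no t with uRt and wRt.
(F2): holds.
(F3): fails — mRn, mR²p but no w with nRw and pRw.
(F4): fails — w0Rw1, w0R²w2 but no w with w1Rw and w2Rw.
Valid on: (F2).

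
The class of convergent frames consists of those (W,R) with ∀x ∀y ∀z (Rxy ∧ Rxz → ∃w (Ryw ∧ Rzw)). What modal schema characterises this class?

A defining formula is ◇□ψ → □◇ψ (the .2 axiom).
Suppose ◇□ψ→□◇ψ is valid. Take Rxy, Rxz and set V(ψ)={w : Ryw}. Then □ψ at y so ◇□ψ at x, so □◇ψ at x, so ◇ψ at z, giving w with Rzw and Ryw.

◇□ψ → □◇ψ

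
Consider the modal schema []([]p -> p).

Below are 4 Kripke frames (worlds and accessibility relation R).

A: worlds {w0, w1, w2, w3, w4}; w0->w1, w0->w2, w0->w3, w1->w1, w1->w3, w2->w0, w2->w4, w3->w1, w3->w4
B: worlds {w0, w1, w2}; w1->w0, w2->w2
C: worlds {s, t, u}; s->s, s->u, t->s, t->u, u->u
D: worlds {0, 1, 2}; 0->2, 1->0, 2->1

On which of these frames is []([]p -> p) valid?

The schema corresponds to shift-reflexivity: forall x forall y (Rxy -> Ryy).
A: fails — Rw2w4 but not Rw4w4.
B: fails — Rw1w0 but not Rw0w0.
C: condition met.
D: fails — R10 but not R00.
Valid on: C.

C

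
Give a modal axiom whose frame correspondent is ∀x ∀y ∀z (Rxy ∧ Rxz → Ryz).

◇p → □◇p

This is the Euclidean property; the standard corresponding axiom is 5: ◇p → □◇p.
Suppose ◇p→□◇p is valid. Take Rxy, Rxz and set V(p)={y}. Then ◇p at x, so □◇p at x, so ◇p at z, so some w with Rzw has p; w=y, i.e. Rzy. By symmetry of the argument, Ryz.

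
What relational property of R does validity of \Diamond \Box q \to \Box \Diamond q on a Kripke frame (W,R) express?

convergence: \forall x \forall y \forall z (Rxy \wedge Rxz \to \exists w (Ryw \wedge Rzw))

This is the .2 axiom.
Its frame correspondent is convergence — \forall x \forall y \forall z (Rxy \wedge Rxz \to \exists w (Ryw \wedge Rzw)).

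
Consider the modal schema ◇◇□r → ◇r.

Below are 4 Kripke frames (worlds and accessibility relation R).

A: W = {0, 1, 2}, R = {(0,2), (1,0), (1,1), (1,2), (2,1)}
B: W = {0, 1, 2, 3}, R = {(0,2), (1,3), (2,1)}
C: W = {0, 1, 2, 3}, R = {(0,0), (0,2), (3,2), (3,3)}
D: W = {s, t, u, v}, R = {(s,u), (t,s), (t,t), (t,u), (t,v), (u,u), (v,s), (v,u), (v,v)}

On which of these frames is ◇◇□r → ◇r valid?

D

The schema corresponds to a generalized confluence (Geach) condition: ∀x ∀y (xR²y → ∃w (yRw ∧ xRw)).
A: fails — 2R²0 but no w with 0Rw and 2Rw.
B: fails — 0R²1 but no w with 1Rw and 0Rw.
C: fails — 0R²2 but no w with 2Rw and 0Rw.
D: ✓.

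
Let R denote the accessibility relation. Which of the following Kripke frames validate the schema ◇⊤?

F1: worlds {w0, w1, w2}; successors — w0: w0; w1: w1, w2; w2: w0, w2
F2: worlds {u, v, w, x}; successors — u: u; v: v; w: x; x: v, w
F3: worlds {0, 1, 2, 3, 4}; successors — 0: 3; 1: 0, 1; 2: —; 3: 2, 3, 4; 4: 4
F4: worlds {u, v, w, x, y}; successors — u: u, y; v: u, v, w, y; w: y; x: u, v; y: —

The schema corresponds to seriality: ∀x ∃y Rxy.
F1: holds.
F2: holds.
F3: fails — world 2 has no successor.
F4: fails — world y has no successor.

F1, F2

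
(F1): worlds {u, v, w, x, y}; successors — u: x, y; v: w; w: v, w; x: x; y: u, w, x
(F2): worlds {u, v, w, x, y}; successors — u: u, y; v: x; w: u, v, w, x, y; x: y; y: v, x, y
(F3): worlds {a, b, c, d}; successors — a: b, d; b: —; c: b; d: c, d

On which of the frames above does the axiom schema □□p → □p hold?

Frame correspondent (Sahlqvist): ∀x ∀y (Rxy → ∃z (Rxz ∧ Rzy)) — i.e. density.
(F1): fails — Ruy but no z with Ruz and Rzy.
(F2): fails — Rvx but no z with Rvz and Rzx.
(F3): fails — Rab but no z with Raz and Rzb.
Valid on no frame.

none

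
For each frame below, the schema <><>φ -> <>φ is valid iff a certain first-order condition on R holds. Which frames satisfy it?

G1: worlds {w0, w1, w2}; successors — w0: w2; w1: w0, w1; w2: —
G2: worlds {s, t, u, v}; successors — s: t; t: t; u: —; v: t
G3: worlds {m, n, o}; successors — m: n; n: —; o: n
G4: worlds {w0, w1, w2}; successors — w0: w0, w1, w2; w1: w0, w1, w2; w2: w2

G2, G3, G4

This is the axiom for transitivity; its first-order frame correspondent is forall x forall y forall z (Rxy & Ryz -> Rxz).
G1: fails — Rw1w0 and Rw0w2 but not Rw1w2.
G2: ✓.
G3: ✓.
G4: ✓.
Valid on: G2, G3, G4.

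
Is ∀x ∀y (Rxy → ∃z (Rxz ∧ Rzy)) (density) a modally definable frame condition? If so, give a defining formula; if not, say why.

This is a Sahlqvist condition; the C4 axiom □□q → □q defines it.
Suppose □□q→□q is valid. Take Rxy and set V(q)={w : xR²w}. Then □□q at x, so □q at x, so q at y, i.e. ∃z(Rxz∧Rzy).

Yes — defined by □□q → □q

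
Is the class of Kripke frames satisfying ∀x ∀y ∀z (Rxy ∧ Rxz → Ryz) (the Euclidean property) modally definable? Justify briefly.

Yes — defined by ◇r → □◇r

The condition is the Euclidean property. A defining modal formula is ◇r → □◇r.
Suppose ◇r→□◇r is valid. Take Rxy, Rxz and set V(r)={y}. Then ◇r at x, so □◇r at x, so ◇r at z, so some w with Rzw has r; w=y, i.e. Rzy. By symmetry of the argument, Ryz.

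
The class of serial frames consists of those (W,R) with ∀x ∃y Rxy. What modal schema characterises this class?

The condition is seriality. The D schema □s → ◇s defines it.
Suppose □s→◇s is valid. At any x set V(s)=W. Then □s at x, so ◇s at x, so x has a successor.

□s → ◇s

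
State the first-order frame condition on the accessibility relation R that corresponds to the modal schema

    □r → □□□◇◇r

This is a Sahlqvist (Geach-type) schema ◇^0□^1r → □^3◇^2r.
Minimal-valuation argument: fix x; take any y with xR^0y and any z with xR^3z. Set V(r) to the set of worlds R-reachable from y in exactly 1 step. Then □^1r holds at y, so the antecedent holds at x; validity forces ◇^2r at z, giving a w with zR^2w and yR^1w.
First-order correspondent: ∀x ∀z (xR³z → ∃w (xRw ∧ zR²w)).

∀x ∀z (xR³z → ∃w (xRw ∧ zR²w))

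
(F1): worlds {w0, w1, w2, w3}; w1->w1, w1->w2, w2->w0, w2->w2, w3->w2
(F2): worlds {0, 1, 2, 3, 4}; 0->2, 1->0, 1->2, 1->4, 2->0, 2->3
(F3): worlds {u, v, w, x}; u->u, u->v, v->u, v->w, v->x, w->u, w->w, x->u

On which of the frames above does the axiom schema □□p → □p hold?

(F1)

This is the axiom for density; its first-order frame correspondent is ∀x ∀y (Rxy → ∃z (Rxz ∧ Rzy)).
(F1): ✓.
(F2): fails — R02 but no z with R0z and Rz2.
(F3): fails — Rvx but no z with Rvz and Rzx.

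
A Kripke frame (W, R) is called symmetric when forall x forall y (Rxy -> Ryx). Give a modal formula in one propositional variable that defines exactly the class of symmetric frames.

The condition is symmetry. The B schema p → □◇p defines it.

p → □◇p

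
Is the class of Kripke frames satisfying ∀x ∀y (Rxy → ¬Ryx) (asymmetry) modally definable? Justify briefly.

Modal frame validity is preserved under surjective bounded morphisms.
The 3-cycle (worlds w0,w1,w2 with w0→w1→w2→w0) is asymmetric. Mapping every world to a single reflexive point • is a surjective bounded morphism, and the reflexive point is not asymmetric (R•• but asymmetry requires ¬R••).
Hence asymmetry is not modally definable.

No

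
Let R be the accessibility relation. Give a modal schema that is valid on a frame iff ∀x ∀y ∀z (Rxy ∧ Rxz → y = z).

◇q → □q

This is partial functionality; the standard corresponding axiom is CD: ◇q → □q.
Suppose ◇q→□q is valid. Take Rxy, Rxz and set V(q)={y}. Then ◇q at x, so □q at x, so q at z, i.e. z=y.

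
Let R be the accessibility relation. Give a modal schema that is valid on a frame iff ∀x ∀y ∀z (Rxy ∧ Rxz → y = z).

A defining formula is ◇ψ → □ψ (the CD axiom).

◇ψ → □ψ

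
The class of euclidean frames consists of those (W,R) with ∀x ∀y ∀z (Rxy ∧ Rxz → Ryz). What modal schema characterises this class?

◇r → □◇r

The condition is the Euclidean property. The 5 schema ◇r → □◇r defines it.
Suppose ◇r→□◇r is valid. Take Rxy, Rxz and set V(r)={y}. Then ◇r at x, so □◇r at x, so ◇r at z, so some w with Rzw has r; w=y, i.e. Rzy. By symmetry of the argument, Ryz.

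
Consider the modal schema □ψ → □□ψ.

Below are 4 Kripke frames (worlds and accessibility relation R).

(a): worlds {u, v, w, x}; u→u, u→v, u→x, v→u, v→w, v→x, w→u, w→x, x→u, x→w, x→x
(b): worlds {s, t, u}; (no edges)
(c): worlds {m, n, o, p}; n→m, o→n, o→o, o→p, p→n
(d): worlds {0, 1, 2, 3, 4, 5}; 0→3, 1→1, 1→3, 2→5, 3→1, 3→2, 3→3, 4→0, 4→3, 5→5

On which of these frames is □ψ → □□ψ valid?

(b)

This is the axiom for transitivity; its first-order frame correspondent is ∀x ∀y ∀z (Rxy ∧ Ryz → Rxz).
(a): fails — Ruv and Rvw but not Ruw.
(b): holds.
(c): fails — Ron and Rnm but not Rom.
(d): fails — R32 and R25 but not R35.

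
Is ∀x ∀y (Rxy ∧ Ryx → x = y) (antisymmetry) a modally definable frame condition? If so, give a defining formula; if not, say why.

If a class were modally definable it would be closed under surjective bounded morphisms (Goldblatt–Thomason).
The 6-cycle (worlds s,t,u,v,w,x with s→t→u→v→w→x→s) is antisymmetric. Sending even-indexed worlds to a and odd-indexed worlds to b is a surjective bounded morphism onto the two-world frame with a↔b, which is not antisymmetric.
Hence antisymmetry is not modally definable.

Not definable by any modal formula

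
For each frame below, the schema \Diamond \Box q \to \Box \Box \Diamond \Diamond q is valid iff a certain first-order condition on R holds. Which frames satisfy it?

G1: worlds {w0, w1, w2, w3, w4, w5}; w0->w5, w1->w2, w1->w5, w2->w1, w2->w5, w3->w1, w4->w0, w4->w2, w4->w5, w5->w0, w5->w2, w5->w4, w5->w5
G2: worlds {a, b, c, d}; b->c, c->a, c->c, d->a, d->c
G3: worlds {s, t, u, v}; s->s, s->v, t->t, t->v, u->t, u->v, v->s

The schema corresponds to a generalized confluence (Geach) condition: \forall x \forall y \forall z ((xRy \wedge x R^2 z) \to \exists w (yRw \wedge z R^2 w)).
G1: ✓.
G2: fails — bRc, bR²a but no w with cRw and aR²w.
G3: ✓.

G1, G3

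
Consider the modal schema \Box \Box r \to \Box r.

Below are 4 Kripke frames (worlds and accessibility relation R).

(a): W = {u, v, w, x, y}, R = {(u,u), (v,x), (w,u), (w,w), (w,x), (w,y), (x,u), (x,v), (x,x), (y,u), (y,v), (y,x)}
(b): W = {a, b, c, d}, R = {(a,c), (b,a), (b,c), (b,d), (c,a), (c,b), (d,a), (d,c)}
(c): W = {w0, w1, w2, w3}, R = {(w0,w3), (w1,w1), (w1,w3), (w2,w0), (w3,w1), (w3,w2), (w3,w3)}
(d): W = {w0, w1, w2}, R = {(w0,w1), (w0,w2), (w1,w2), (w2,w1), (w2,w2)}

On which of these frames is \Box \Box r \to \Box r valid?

(a), (d)

Frame correspondent (Sahlqvist): \forall x \forall y (Rxy \to \exists z (Rxz \wedge Rzy)) — i.e. density.
(a): condition met.
(b): fails — Rcb but no z with Rcz and Rzb.
(c): fails — Rw2w0 but no z with Rw2z and Rzw0.
(d): condition met.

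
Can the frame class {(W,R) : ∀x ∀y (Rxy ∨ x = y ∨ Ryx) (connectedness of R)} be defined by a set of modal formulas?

Not modally definable

Any modally definable frame class is closed under disjoint unions.
Take 3 disjoint single-world reflexive frames: each is trivially connected, but their disjoint union has 3 worlds with no edge between distinct components, so it is not connected.
So no modal formula (or set of formulas) defines exactly the connected frames.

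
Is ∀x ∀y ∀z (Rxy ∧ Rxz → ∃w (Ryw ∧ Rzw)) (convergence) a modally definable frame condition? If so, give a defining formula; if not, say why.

This is a Sahlqvist condition; the .2 axiom ◇□r → □◇r defines it.

Definable; ◇□r → □◇r defines it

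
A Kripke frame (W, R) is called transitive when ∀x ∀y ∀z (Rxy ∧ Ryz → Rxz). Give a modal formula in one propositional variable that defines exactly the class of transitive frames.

□s → □□s

A defining formula is □s → □□s (the 4 axiom).
Suppose □s→□□s is valid. Take Rxy, Ryz and set V(s)={w : Rxw}. Then □s at x, so □□s at x, so □s at y, so s at z, i.e. Rxz.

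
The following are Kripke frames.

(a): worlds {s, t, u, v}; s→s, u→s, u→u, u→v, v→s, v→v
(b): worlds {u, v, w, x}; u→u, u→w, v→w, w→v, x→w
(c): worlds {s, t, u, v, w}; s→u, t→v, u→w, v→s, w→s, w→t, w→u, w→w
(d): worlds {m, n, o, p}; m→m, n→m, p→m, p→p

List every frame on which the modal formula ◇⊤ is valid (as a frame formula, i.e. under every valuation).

(b), (c)

The schema corresponds to seriality: ∀x ∃y Rxy.
(a): fails — world t has no successor.
(b): ✓.
(c): ✓.
(d): fails — world o has no successor.
Valid on: (b), (c).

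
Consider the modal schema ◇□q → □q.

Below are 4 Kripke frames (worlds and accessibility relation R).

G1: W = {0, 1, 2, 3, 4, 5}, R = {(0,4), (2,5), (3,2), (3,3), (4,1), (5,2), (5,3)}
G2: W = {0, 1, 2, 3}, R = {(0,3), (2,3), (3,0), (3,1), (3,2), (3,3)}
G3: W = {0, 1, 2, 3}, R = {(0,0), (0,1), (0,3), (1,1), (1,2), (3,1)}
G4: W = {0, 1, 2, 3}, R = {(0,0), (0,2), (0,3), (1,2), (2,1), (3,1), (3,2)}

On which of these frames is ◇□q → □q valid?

Frame correspondent (Sahlqvist): ∀x ∀y ∀z (Rxy ∧ Rxz → Ryz) — i.e. the Euclidean property.
G1: fails — R04 and R04 but not R44.
G2: fails — R32 and R32 but not R22.
G3: fails — R01 and R00 but not R10.
G4: fails — R02 and R00 but not R20.
Valid on no frame.

none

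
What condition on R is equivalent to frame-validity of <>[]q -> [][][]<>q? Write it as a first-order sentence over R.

forall x forall y forall z ((xRy & x R^3 z) -> exists w (yRw & zRw))

This is a Sahlqvist (Geach-type) schema ◇^1□^1q → □^3◇^1q.
Minimal-valuation argument: fix x; take any y with xR^1y and any z with xR^3z. Set V(q) to the set of worlds R-reachable from y in exactly 1 step. Then □^1q holds at y, so the antecedent holds at x; validity forces ◇^1q at z, giving a w with zR^1w and yR^1w.
First-order correspondent: forall x forall y forall z ((xRy & x R^3 z) -> exists w (yRw & zRw)).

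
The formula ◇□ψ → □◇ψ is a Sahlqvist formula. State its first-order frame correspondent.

convergence: ∀x ∀y ∀z (Rxy ∧ Rxz → ∃w (Ryw ∧ Rzw))

This schema is the .2 axiom.
It corresponds to convergence: ∀x ∀y ∀z (Rxy ∧ Rxz → ∃w (Ryw ∧ Rzw)).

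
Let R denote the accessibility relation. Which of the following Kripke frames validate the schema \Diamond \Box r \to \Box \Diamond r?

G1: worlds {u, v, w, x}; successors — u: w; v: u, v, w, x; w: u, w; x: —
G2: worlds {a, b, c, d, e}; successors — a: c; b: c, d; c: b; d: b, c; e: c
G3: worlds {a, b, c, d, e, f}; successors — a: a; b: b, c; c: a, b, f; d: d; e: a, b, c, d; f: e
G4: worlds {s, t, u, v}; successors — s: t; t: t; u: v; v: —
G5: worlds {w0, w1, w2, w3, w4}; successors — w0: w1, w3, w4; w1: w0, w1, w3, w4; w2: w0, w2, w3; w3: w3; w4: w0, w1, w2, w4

none

This is the axiom for convergence; its first-order frame correspondent is \forall x \forall y \forall z (Rxy \wedge Rxz \to \exists w (Ryw \wedge Rzw)).
G1: fails — Rvv and Rvx but v and x have no common successor.
G2: fails — Rdc and Rdb but c and b have no common successor.
G3: fails — Rcf and Rcb but f and b have no common successor.
G4: fails — Ruv and Ruv but v and v have no common successor.
G5: fails — Rw0w4 and Rw0w3 but w4 and w3 have no common successor.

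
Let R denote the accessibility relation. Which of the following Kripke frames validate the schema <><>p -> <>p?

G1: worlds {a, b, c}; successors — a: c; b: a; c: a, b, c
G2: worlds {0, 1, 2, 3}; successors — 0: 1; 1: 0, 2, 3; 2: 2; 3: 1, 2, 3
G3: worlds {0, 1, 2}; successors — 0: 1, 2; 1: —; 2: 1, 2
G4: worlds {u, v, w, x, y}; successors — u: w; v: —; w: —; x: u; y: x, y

G3

The schema corresponds to transitivity: forall x forall y forall z (Rxy & Ryz -> Rxz).
G1: fails — Rba and Rac but not Rbc.
G2: fails — R10 and R01 but not R11.
G3: satisfies the condition.
G4: fails — Ryx and Rxu but not Ryu.
Valid on: G3.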